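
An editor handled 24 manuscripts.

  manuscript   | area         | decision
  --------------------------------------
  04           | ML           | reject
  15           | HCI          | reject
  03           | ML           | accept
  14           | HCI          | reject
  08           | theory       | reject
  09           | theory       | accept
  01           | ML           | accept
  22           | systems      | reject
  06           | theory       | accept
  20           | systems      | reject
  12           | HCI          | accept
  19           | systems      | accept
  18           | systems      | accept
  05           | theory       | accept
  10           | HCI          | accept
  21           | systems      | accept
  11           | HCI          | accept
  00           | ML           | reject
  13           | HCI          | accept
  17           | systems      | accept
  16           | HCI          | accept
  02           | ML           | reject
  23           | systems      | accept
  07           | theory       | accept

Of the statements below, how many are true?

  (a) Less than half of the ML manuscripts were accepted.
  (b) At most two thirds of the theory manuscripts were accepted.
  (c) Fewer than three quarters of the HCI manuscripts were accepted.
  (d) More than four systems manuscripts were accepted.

3

(a) ML: |A| = 5, |A ∩ B| = 2; needs |A ∩ B| < |A ∖ B| — true.
(b) theory: |A| = 5, |A ∩ B| = 4; needs |A ∩ B| / |A| ≤ 2/3 — false.
(c) HCI: |A| = 7, |A ∩ B| = 5; needs |A ∩ B| / |A| < 3/4 — true.
(d) systems: |A| = 7, |A ∩ B| = 5; needs |A ∩ B| > 4 — true.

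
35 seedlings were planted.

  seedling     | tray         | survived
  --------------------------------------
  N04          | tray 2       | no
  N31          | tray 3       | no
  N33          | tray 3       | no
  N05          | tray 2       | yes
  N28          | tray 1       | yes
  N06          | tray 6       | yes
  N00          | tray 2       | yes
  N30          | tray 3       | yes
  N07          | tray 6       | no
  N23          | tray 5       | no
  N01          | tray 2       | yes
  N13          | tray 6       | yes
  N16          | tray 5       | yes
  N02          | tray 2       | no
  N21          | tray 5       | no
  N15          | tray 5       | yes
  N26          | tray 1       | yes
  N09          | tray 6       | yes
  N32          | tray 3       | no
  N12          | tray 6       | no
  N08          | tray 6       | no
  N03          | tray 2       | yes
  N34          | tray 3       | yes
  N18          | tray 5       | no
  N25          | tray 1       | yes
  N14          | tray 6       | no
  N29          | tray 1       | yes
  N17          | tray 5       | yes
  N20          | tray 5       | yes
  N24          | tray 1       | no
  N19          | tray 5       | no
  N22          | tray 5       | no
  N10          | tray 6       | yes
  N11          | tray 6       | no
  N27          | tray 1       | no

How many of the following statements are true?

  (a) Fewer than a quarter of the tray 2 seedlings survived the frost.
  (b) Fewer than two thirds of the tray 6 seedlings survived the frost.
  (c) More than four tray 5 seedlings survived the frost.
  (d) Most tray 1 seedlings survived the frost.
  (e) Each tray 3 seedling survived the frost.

(a) tray 2: |A| = 6, |A ∩ B| = 4; needs |A ∩ B| / |A| < 1/4 — false.
(b) tray 6: |A| = 9, |A ∩ B| = 4; needs |A ∩ B| / |A| < 2/3 — true.
(c) tray 5: |A| = 9, |A ∩ B| = 4; needs |A ∩ B| > 4 — false.
(d) tray 1: |A| = 6, |A ∩ B| = 4; needs |A ∩ B| > |A ∖ B| — true.
(e) tray 3: |A| = 5, |A ∩ B| = 2; needs A ⊆ B, i.e. every element of A is in B (|A ∖ B| = 0) — false.

2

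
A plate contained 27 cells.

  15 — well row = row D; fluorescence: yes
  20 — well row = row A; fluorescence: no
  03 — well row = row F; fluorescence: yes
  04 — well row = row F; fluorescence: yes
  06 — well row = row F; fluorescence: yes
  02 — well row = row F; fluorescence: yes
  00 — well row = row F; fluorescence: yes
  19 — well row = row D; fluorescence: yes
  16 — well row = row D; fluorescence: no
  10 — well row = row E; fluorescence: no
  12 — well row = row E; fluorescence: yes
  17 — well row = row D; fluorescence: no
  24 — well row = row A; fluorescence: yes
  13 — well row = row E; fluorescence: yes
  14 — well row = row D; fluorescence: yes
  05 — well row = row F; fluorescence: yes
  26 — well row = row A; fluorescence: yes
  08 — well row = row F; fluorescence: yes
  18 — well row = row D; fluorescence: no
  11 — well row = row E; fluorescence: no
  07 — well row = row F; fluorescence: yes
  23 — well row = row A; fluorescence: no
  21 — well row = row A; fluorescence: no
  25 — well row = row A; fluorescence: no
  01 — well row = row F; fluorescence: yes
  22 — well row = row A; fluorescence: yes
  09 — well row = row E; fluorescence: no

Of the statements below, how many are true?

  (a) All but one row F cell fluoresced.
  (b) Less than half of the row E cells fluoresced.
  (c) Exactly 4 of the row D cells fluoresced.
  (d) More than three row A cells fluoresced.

(a) row F: |A| = 9, |A ∩ B| = 9; needs |A ∖ B| = 1 — false.
(b) row E: |A| = 5, |A ∩ B| = 2; needs |A ∩ B| < |A ∖ B| — true.
(c) row D: |A| = 6, |A ∩ B| = 3; needs |A ∩ B| = 4 — false.
(d) row A: |A| = 7, |A ∩ B| = 3; needs |A ∩ B| > 3 — false.

1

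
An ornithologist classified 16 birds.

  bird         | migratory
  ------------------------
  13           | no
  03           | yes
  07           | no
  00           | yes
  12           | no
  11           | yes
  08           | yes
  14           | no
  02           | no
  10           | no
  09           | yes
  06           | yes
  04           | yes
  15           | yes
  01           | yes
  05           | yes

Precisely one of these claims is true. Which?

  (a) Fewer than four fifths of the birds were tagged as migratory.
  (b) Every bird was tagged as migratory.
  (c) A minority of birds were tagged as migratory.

(a)

|A| = 16, |A ∩ B| = 10, |A ∖ B| = 6.
(a) requires |A ∩ B| / |A| < 4/5: true.
(b) requires A ⊆ B, i.e. every element of A is in B (|A ∖ B| = 0): false.
(c) requires |A ∩ B| < |A ∖ B|: false.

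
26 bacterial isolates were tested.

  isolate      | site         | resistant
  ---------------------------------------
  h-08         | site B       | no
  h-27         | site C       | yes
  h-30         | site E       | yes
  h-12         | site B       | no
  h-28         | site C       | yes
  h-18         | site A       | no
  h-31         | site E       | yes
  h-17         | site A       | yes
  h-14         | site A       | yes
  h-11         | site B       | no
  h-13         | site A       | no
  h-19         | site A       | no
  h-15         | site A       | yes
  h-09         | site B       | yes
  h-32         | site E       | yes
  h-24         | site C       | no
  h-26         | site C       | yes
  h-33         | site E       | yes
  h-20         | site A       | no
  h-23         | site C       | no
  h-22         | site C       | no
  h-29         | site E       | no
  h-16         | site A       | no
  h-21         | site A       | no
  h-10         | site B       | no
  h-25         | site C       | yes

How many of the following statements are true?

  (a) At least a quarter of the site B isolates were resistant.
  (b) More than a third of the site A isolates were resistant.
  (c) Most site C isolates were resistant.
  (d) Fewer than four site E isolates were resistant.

(a) site B: |A| = 5, |A ∩ B| = 1; needs |A ∩ B| / |A| ≥ 1/4 — false.
(b) site A: |A| = 9, |A ∩ B| = 3; needs |A ∩ B| / |A| > 1/3 — false.
(c) site C: |A| = 7, |A ∩ B| = 4; needs |A ∩ B| > |A ∖ B| — true.
(d) site E: |A| = 5, |A ∩ B| = 4; needs |A ∩ B| < 4 — false.

1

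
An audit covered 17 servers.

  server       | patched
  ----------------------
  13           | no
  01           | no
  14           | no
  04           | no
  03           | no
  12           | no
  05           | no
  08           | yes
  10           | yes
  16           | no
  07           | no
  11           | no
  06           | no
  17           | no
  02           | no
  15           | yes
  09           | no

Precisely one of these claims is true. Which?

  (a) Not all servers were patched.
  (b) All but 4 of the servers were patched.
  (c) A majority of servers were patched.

(a)

|A| = 17, |A ∩ B| = 3, |A ∖ B| = 14.
(a) requires A ⊄ B (|A ∖ B| ≥ 1): true.
(b) requires |A ∖ B| = 4: false.
(c) requires |A ∩ B| > |A ∖ B|: false.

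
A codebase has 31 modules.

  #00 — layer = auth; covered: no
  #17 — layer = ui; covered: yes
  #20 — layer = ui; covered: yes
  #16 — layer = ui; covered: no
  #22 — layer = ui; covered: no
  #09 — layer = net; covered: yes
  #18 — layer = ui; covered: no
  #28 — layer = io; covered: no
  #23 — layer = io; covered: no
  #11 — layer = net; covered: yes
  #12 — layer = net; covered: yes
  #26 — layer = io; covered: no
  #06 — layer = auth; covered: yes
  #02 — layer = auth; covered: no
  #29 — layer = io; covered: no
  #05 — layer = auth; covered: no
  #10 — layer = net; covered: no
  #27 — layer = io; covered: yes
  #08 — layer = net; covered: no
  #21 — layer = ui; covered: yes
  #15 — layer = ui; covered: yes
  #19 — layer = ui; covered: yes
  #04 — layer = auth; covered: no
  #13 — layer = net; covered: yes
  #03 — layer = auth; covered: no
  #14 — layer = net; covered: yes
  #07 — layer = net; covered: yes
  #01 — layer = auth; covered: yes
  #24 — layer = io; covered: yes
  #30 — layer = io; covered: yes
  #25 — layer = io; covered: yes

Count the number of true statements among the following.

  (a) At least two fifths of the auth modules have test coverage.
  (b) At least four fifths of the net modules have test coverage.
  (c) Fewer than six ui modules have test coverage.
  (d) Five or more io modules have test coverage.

(a) auth: |A| = 7, |A ∩ B| = 2; needs |A ∩ B| / |A| ≥ 2/5 — false.
(b) net: |A| = 8, |A ∩ B| = 6; needs |A ∩ B| / |A| ≥ 4/5 — false.
(c) ui: |A| = 8, |A ∩ B| = 5; needs |A ∩ B| < 6 — true.
(d) io: |A| = 8, |A ∩ B| = 4; needs |A ∩ B| ≥ 5 — false.

1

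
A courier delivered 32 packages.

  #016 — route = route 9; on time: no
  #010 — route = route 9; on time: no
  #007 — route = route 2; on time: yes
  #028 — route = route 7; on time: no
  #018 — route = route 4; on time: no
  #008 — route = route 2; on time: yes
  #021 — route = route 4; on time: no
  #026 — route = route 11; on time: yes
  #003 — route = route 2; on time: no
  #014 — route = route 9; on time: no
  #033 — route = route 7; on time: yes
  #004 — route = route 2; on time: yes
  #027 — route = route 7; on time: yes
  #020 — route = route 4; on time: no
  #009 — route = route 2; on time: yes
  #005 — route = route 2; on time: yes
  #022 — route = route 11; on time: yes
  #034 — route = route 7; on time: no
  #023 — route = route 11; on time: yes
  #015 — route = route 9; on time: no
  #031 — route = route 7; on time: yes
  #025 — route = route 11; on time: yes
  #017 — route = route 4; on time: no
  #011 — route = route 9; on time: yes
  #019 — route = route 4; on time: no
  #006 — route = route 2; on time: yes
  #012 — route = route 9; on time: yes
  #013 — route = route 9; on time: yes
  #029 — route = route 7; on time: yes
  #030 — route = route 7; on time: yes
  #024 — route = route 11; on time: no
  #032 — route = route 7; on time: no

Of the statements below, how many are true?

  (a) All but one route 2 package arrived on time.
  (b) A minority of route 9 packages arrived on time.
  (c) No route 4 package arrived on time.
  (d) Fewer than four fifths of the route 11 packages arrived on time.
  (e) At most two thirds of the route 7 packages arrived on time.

4

(a) route 2: |A| = 7, |A ∩ B| = 6; needs |A ∖ B| = 1 — true.
(b) route 9: |A| = 7, |A ∩ B| = 3; needs |A ∩ B| < |A ∖ B| — true.
(c) route 4: |A| = 5, |A ∩ B| = 0; needs A ∩ B = ∅ (|A ∩ B| = 0) — true.
(d) route 11: |A| = 5, |A ∩ B| = 4; needs |A ∩ B| / |A| < 4/5 — false.
(e) route 7: |A| = 8, |A ∩ B| = 5; needs |A ∩ B| / |A| ≤ 2/3 — true.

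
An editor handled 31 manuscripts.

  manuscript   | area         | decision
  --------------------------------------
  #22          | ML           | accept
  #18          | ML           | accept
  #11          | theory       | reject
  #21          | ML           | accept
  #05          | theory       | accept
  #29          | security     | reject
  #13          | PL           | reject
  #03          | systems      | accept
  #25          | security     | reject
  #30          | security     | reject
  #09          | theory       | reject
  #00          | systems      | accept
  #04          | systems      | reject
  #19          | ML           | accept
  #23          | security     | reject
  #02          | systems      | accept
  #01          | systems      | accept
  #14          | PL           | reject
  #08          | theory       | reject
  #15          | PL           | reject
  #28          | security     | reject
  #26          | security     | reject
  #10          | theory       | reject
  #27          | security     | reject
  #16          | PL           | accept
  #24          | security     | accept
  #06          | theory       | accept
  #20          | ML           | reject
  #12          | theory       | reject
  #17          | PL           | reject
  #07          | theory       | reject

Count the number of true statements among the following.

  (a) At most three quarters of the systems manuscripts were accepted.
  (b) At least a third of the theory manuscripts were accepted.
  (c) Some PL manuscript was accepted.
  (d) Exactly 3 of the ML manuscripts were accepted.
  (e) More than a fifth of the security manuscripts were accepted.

1

(a) systems: |A| = 5, |A ∩ B| = 4; needs |A ∩ B| / |A| ≤ 3/4 — false.
(b) theory: |A| = 8, |A ∩ B| = 2; needs |A ∩ B| / |A| ≥ 1/3 — false.
(c) PL: |A| = 5, |A ∩ B| = 1; needs A ∩ B ≠ ∅ (|A ∩ B| ≥ 1) — true.
(d) ML: |A| = 5, |A ∩ B| = 4; needs |A ∩ B| = 3 — false.
(e) security: |A| = 8, |A ∩ B| = 1; needs |A ∩ B| / |A| > 1/5 — false.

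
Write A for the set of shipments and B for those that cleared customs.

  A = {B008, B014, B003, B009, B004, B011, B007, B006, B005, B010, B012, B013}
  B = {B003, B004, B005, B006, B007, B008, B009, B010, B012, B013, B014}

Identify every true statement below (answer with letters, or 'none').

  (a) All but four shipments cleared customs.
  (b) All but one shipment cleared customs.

(b)

|A| = 12, |A ∩ B| = 11, |A ∖ B| = 1.
(a) |A ∖ B| = 4: fails.
(b) |A ∖ B| = 1: holds.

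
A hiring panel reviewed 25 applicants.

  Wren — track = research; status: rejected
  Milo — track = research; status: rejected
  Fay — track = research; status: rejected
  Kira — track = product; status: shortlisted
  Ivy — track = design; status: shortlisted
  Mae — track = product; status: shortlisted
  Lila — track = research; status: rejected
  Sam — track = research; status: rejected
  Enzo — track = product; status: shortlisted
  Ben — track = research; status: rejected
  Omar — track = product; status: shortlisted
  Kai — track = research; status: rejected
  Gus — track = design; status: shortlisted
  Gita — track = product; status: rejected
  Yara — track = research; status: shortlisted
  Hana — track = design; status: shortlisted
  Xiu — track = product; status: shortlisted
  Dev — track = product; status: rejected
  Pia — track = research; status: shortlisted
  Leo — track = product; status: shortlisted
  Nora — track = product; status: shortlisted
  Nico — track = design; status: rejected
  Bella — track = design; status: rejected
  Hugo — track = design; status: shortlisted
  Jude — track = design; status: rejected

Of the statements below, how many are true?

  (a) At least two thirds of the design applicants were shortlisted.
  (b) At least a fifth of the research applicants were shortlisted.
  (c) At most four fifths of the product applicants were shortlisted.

(a) design: |A| = 7, |A ∩ B| = 4; needs |A ∩ B| / |A| ≥ 2/3 — false.
(b) research: |A| = 9, |A ∩ B| = 2; needs |A ∩ B| / |A| ≥ 1/5 — true.
(c) product: |A| = 9, |A ∩ B| = 7; needs |A ∩ B| / |A| ≤ 4/5 — true.

2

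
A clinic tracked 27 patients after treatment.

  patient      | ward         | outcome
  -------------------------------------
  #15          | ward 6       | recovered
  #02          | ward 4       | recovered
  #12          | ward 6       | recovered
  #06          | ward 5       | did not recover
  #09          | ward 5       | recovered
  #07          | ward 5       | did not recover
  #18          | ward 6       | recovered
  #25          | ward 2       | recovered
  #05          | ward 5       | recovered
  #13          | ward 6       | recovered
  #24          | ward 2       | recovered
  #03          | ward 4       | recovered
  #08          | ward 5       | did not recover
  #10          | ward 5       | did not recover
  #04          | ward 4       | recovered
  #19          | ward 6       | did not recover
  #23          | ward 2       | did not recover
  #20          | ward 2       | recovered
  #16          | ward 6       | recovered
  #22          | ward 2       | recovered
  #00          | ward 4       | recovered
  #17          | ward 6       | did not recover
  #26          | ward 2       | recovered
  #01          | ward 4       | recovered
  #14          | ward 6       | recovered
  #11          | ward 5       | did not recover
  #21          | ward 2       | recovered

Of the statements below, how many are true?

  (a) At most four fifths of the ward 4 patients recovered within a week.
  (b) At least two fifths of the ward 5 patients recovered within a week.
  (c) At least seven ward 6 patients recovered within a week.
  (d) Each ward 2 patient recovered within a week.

(a) ward 4: |A| = 5, |A ∩ B| = 5; needs |A ∩ B| / |A| ≤ 4/5 — false.
(b) ward 5: |A| = 7, |A ∩ B| = 2; needs |A ∩ B| / |A| ≥ 2/5 — false.
(c) ward 6: |A| = 8, |A ∩ B| = 6; needs |A ∩ B| ≥ 7 — false.
(d) ward 2: |A| = 7, |A ∩ B| = 6; needs A ⊆ B, i.e. every element of A is in B (|A ∖ B| = 0) — false.

0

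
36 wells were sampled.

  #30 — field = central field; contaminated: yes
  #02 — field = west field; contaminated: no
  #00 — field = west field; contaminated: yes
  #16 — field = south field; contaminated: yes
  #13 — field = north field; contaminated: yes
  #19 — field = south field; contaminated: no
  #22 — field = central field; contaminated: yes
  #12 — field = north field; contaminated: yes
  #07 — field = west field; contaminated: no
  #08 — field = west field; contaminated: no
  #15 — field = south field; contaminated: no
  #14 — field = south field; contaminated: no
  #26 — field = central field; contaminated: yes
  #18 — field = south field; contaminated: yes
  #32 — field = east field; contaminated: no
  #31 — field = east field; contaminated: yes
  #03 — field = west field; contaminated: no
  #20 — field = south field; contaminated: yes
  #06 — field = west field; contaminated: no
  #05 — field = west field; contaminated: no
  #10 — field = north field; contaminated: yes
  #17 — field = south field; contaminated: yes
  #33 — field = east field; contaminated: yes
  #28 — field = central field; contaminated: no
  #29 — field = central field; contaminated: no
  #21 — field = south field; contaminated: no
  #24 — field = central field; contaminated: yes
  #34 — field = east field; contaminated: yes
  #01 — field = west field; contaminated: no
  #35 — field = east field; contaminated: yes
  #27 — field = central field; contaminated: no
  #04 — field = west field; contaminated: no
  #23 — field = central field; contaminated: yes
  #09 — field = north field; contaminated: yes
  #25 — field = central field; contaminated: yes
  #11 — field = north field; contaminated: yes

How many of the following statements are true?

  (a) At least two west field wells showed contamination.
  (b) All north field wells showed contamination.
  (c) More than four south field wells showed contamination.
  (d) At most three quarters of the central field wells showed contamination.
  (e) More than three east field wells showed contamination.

3

(a) west field: |A| = 9, |A ∩ B| = 1; needs |A ∩ B| ≥ 2 — false.
(b) north field: |A| = 5, |A ∩ B| = 5; needs A ⊆ B, i.e. every element of A is in B (|A ∖ B| = 0) — true.
(c) south field: |A| = 8, |A ∩ B| = 4; needs |A ∩ B| > 4 — false.
(d) central field: |A| = 9, |A ∩ B| = 6; needs |A ∩ B| / |A| ≤ 3/4 — true.
(e) east field: |A| = 5, |A ∩ B| = 4; needs |A ∩ B| > 3 — true.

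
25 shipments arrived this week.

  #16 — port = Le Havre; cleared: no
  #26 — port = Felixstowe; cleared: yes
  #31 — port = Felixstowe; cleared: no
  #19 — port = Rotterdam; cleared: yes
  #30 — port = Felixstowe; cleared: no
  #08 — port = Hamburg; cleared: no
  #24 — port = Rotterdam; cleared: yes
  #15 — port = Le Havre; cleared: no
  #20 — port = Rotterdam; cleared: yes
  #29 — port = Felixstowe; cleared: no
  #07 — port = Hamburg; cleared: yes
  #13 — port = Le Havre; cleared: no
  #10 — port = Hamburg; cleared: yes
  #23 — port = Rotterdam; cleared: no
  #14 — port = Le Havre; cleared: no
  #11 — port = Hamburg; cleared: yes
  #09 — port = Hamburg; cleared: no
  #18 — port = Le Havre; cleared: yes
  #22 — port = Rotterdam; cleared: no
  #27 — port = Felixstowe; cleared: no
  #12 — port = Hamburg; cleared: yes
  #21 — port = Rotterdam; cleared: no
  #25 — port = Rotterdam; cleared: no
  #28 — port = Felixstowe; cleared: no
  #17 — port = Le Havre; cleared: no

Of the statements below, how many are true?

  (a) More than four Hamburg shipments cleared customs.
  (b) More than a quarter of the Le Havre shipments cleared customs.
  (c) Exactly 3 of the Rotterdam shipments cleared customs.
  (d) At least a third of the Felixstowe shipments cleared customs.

1

(a) Hamburg: |A| = 6, |A ∩ B| = 4; needs |A ∩ B| > 4 — false.
(b) Le Havre: |A| = 6, |A ∩ B| = 1; needs |A ∩ B| / |A| > 1/4 — false.
(c) Rotterdam: |A| = 7, |A ∩ B| = 3; needs |A ∩ B| = 3 — true.
(d) Felixstowe: |A| = 6, |A ∩ B| = 1; needs |A ∩ B| / |A| ≥ 1/3 — false.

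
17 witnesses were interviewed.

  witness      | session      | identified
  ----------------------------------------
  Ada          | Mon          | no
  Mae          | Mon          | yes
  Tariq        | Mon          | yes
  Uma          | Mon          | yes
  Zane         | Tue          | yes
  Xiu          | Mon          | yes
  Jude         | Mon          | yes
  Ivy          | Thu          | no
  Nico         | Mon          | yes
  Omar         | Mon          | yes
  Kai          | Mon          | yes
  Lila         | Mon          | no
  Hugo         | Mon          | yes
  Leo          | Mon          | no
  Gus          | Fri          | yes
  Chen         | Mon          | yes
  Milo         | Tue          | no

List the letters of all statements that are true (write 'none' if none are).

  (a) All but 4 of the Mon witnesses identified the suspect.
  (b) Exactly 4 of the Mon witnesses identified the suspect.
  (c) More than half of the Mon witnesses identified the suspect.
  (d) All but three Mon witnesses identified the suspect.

(c), (d)

|A| = 13, |A ∩ B| = 10, |A ∖ B| = 3.
(a) |A ∖ B| = 4: fails.
(b) |A ∩ B| = 4: fails.
(c) |A ∩ B| > |A ∖ B|: holds.
(d) |A ∖ B| = 3: holds.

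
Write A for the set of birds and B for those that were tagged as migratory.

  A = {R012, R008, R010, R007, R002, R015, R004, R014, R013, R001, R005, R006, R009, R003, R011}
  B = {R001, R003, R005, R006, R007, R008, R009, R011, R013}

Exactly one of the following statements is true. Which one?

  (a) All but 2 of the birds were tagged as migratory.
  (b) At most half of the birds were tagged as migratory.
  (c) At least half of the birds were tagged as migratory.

(c)

|A| = 15, |A ∩ B| = 9, |A ∖ B| = 6.
(a) requires |A ∖ B| = 2: false.
(b) requires |A ∩ B| ≤ |A ∖ B|: false.
(c) requires |A ∩ B| ≥ |A ∖ B|: true.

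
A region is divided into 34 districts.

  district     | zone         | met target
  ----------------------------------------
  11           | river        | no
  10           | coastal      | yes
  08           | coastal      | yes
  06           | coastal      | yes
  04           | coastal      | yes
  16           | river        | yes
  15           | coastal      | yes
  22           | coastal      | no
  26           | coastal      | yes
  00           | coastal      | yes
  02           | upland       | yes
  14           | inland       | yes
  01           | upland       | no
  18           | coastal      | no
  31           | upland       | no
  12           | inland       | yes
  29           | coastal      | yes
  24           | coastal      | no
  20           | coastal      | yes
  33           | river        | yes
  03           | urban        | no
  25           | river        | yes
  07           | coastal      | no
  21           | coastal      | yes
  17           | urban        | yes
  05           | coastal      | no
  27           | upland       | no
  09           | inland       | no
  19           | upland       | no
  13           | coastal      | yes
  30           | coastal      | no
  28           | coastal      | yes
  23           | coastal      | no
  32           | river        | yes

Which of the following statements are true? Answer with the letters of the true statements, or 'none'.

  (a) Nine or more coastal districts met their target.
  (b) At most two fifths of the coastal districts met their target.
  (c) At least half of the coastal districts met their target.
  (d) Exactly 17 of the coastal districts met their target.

(a), (c)

|A| = 19, |A ∩ B| = 12, |A ∖ B| = 7.
(a) |A ∩ B| ≥ 9: holds.
(b) |A ∩ B| / |A| ≤ 2/5: fails.
(c) |A ∩ B| ≥ |A ∖ B|: holds.
(d) |A ∩ B| = 17: fails.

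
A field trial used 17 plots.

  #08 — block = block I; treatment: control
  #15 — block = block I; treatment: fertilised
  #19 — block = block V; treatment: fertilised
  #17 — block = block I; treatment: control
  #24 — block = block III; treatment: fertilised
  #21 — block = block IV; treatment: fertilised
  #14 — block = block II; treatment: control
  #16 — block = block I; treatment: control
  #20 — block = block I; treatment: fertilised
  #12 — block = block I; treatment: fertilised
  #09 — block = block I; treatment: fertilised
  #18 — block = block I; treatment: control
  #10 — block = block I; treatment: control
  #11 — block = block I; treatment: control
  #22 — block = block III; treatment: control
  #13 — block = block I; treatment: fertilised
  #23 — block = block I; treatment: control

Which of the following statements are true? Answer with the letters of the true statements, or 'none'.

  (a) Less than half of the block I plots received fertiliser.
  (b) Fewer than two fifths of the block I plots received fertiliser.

|A| = 12, |A ∩ B| = 5, |A ∖ B| = 7.
(a) |A ∩ B| < |A ∖ B|: holds.
(b) |A ∩ B| / |A| < 2/5: fails.

(a)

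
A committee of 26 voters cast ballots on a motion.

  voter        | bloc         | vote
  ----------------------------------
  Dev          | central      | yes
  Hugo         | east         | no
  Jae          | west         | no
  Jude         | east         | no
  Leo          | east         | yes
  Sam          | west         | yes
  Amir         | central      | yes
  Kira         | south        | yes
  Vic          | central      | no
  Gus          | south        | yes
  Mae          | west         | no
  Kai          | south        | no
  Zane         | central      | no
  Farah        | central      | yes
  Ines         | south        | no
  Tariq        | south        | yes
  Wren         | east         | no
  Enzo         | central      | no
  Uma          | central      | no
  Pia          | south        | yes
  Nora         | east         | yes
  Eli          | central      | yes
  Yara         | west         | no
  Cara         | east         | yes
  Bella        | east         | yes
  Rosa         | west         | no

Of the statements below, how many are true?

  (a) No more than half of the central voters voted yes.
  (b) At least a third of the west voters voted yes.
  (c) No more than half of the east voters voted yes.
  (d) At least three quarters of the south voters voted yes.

(a) central: |A| = 8, |A ∩ B| = 4; needs |A ∩ B| ≤ |A ∖ B| — true.
(b) west: |A| = 5, |A ∩ B| = 1; needs |A ∩ B| / |A| ≥ 1/3 — false.
(c) east: |A| = 7, |A ∩ B| = 4; needs |A ∩ B| ≤ |A ∖ B| — false.
(d) south: |A| = 6, |A ∩ B| = 4; needs |A ∩ B| / |A| ≥ 3/4 — false.

1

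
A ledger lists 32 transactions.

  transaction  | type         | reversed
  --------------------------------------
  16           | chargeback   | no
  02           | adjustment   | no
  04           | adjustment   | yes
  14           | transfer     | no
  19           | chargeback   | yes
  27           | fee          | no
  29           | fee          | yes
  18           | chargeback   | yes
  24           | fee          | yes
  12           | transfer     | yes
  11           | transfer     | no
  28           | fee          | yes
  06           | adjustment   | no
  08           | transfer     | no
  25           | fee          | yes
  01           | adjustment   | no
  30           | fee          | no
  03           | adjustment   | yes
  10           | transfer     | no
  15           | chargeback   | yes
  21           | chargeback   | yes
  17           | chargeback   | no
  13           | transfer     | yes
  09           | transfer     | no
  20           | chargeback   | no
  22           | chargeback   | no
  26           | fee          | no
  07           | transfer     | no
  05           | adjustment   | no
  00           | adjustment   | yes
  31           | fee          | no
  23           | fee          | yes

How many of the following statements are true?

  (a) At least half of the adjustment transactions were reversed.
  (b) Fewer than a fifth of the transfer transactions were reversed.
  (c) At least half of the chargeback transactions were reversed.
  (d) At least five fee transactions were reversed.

(a) adjustment: |A| = 7, |A ∩ B| = 3; needs |A ∩ B| ≥ |A ∖ B| — false.
(b) transfer: |A| = 8, |A ∩ B| = 2; needs |A ∩ B| / |A| < 1/5 — false.
(c) chargeback: |A| = 8, |A ∩ B| = 4; needs |A ∩ B| ≥ |A ∖ B| — true.
(d) fee: |A| = 9, |A ∩ B| = 5; needs |A ∩ B| ≥ 5 — true.

2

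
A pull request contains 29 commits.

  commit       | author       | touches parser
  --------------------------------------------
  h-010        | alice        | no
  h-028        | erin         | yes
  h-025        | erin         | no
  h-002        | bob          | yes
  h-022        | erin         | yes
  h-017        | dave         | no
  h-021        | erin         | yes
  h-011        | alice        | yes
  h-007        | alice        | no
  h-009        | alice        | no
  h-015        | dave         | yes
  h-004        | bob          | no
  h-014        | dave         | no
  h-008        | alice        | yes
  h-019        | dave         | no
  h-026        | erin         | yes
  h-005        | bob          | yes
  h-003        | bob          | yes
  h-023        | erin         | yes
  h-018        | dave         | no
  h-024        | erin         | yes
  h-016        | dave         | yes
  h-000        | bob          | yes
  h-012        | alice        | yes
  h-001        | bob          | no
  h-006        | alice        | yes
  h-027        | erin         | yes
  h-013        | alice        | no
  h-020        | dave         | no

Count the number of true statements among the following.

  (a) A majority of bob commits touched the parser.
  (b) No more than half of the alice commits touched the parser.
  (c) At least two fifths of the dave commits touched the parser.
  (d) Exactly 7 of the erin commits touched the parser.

(a) bob: |A| = 6, |A ∩ B| = 4; needs |A ∩ B| > |A ∖ B| — true.
(b) alice: |A| = 8, |A ∩ B| = 4; needs |A ∩ B| ≤ |A ∖ B| — true.
(c) dave: |A| = 7, |A ∩ B| = 2; needs |A ∩ B| / |A| ≥ 2/5 — false.
(d) erin: |A| = 8, |A ∩ B| = 7; needs |A ∩ B| = 7 — true.

3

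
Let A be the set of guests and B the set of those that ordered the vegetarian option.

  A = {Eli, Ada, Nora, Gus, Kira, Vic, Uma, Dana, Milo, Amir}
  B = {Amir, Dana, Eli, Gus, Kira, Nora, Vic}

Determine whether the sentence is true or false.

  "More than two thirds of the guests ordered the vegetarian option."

The determiner here denotes the relation: |A ∩ B| / |A| > 2/3.
A (the restrictor) = {Eli, Ada, Nora, Gus, Kira, Vic, Uma, Dana, Milo, Amir}, |A| = 10.
A ∩ B = {Eli, Nora, Gus, Kira, Vic, Dana, Amir}, so |A ∩ B| = 7.
A ∖ B = {Ada, Uma, Milo}, so |A ∖ B| = 3.
|A ∩ B|/|A| = 7/10, so the statement is true.

True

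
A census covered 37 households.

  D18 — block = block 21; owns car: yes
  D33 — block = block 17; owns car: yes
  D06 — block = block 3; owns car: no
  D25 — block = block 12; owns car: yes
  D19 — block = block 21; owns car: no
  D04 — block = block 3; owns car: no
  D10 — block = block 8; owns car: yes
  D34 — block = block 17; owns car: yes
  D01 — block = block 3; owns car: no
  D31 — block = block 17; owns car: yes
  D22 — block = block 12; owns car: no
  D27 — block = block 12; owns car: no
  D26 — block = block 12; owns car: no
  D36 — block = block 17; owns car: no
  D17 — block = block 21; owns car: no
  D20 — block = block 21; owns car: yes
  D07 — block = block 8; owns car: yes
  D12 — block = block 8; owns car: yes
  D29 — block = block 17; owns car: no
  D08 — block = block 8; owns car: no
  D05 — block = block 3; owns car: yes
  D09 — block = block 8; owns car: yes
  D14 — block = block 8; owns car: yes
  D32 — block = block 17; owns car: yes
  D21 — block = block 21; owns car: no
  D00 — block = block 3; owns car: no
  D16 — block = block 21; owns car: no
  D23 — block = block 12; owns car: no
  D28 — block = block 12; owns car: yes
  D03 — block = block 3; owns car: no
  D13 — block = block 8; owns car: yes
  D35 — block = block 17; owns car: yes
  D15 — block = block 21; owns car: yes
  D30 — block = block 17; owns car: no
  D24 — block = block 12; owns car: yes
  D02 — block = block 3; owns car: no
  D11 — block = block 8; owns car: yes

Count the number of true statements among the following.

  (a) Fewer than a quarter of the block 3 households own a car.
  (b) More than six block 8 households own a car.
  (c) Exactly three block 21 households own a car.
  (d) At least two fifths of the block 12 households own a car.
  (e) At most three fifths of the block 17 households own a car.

(a) block 3: |A| = 7, |A ∩ B| = 1; needs |A ∩ B| / |A| < 1/4 — true.
(b) block 8: |A| = 8, |A ∩ B| = 7; needs |A ∩ B| > 6 — true.
(c) block 21: |A| = 7, |A ∩ B| = 3; needs |A ∩ B| = 3 — true.
(d) block 12: |A| = 7, |A ∩ B| = 3; needs |A ∩ B| / |A| ≥ 2/5 — true.
(e) block 17: |A| = 8, |A ∩ B| = 5; needs |A ∩ B| / |A| ≤ 3/5 — false.

4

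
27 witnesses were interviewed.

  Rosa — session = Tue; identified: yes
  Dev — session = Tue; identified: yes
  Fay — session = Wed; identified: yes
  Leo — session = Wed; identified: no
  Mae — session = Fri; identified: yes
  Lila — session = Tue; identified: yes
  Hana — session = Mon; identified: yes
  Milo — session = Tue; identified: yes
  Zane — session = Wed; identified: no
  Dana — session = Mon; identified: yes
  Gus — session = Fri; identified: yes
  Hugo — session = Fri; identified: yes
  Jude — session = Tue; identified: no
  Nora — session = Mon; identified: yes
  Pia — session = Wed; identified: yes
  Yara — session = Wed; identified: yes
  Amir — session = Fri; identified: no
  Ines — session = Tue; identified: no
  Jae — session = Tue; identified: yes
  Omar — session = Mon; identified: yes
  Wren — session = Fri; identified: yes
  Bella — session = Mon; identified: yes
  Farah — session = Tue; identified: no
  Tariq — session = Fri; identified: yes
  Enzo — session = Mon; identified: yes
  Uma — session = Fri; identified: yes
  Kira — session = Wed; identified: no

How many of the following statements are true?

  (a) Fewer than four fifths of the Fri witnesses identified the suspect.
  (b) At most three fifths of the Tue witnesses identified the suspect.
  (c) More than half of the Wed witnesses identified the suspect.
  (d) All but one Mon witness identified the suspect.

(a) Fri: |A| = 7, |A ∩ B| = 6; needs |A ∩ B| / |A| < 4/5 — false.
(b) Tue: |A| = 8, |A ∩ B| = 5; needs |A ∩ B| / |A| ≤ 3/5 — false.
(c) Wed: |A| = 6, |A ∩ B| = 3; needs |A ∩ B| > |A ∖ B| — false.
(d) Mon: |A| = 6, |A ∩ B| = 6; needs |A ∖ B| = 1 — false.

0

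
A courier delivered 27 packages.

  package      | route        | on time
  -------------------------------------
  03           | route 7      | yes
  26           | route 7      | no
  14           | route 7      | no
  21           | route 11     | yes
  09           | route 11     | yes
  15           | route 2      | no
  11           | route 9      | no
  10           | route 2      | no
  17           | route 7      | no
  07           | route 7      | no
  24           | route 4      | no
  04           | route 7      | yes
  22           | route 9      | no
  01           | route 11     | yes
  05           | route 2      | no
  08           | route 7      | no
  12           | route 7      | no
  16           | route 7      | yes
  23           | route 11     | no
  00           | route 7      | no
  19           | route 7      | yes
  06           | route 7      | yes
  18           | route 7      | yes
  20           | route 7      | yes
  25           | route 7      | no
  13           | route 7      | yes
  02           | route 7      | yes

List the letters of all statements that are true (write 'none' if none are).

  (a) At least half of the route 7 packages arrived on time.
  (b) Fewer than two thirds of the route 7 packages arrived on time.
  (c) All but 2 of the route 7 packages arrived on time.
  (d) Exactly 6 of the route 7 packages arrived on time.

(a), (b)

|A| = 17, |A ∩ B| = 9, |A ∖ B| = 8.
(a) |A ∩ B| ≥ |A ∖ B|: holds.
(b) |A ∩ B| / |A| < 2/3: holds.
(c) |A ∖ B| = 2: fails.
(d) |A ∩ B| = 6: fails.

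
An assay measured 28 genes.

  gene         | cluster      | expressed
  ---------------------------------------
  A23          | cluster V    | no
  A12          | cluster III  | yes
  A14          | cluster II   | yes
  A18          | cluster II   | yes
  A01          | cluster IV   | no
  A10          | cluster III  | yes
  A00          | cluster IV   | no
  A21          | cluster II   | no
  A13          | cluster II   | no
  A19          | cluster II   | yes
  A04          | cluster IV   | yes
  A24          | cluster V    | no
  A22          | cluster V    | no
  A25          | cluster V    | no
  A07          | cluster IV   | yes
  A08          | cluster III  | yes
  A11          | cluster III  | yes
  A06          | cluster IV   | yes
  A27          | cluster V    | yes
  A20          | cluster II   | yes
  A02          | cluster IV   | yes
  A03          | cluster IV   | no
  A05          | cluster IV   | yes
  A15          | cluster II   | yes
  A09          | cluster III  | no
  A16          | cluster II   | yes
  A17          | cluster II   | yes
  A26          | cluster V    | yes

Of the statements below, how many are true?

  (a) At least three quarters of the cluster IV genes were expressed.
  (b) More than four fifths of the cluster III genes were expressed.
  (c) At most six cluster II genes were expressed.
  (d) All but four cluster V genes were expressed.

1

(a) cluster IV: |A| = 8, |A ∩ B| = 5; needs |A ∩ B| / |A| ≥ 3/4 — false.
(b) cluster III: |A| = 5, |A ∩ B| = 4; needs |A ∩ B| / |A| > 4/5 — false.
(c) cluster II: |A| = 9, |A ∩ B| = 7; needs |A ∩ B| ≤ 6 — false.
(d) cluster V: |A| = 6, |A ∩ B| = 2; needs |A ∖ B| = 4 — true.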